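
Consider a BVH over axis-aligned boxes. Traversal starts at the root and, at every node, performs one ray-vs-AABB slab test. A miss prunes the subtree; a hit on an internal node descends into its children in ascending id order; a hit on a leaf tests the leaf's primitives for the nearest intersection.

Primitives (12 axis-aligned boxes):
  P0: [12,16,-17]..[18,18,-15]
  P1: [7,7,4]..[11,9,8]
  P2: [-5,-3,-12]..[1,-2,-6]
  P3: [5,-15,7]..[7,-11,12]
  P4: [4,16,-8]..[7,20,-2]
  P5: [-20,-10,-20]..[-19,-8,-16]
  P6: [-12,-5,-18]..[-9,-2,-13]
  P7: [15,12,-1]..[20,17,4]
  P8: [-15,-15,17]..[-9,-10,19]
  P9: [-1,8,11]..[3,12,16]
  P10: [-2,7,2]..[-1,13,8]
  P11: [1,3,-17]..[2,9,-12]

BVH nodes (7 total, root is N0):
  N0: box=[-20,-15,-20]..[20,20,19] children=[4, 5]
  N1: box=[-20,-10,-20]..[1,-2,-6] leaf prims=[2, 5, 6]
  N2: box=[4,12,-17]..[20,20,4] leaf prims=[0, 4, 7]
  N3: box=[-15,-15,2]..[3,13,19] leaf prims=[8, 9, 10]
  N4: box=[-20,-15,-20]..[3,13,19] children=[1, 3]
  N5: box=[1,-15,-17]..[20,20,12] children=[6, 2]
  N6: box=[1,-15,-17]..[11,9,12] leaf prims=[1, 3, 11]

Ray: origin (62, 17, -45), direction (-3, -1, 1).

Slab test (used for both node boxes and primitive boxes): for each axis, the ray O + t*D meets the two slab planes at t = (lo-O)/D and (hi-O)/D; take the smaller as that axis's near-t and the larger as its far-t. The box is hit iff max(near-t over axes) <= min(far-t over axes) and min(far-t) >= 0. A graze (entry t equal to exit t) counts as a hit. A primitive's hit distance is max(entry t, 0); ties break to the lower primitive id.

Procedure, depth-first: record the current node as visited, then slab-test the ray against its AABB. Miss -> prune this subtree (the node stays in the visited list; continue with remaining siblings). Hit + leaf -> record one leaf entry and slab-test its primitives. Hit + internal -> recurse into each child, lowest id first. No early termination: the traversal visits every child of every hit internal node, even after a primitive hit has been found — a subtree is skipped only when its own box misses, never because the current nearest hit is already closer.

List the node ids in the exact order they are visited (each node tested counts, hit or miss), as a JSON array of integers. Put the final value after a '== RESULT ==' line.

Trace the traversal:
N0 x:[14,82/3] y:[-3,32] z:[25,64] -> hit [25,82/3], descend [4, 5]
  N4 x:[59/3,82/3] y:[4,32] z:[25,64] -> hit [25,82/3], descend [1, 3]
    N1 x:[61/3,82/3] y:[19,27] z:[25,39] -> hit [25,27] leaf, test {P2(miss), P5@t=27, P6(miss)}
    N3 x:[59/3,77/3] y:[4,32] z:[47,64] -> miss, prune
  N5 x:[14,61/3] y:[-3,32] z:[28,57] -> miss, prune

5 AABB tests over nodes [0, 4, 1, 3, 5]; 1 leaf entered; closest P5.

== RESULT ==
[0, 4, 1, 3, 5]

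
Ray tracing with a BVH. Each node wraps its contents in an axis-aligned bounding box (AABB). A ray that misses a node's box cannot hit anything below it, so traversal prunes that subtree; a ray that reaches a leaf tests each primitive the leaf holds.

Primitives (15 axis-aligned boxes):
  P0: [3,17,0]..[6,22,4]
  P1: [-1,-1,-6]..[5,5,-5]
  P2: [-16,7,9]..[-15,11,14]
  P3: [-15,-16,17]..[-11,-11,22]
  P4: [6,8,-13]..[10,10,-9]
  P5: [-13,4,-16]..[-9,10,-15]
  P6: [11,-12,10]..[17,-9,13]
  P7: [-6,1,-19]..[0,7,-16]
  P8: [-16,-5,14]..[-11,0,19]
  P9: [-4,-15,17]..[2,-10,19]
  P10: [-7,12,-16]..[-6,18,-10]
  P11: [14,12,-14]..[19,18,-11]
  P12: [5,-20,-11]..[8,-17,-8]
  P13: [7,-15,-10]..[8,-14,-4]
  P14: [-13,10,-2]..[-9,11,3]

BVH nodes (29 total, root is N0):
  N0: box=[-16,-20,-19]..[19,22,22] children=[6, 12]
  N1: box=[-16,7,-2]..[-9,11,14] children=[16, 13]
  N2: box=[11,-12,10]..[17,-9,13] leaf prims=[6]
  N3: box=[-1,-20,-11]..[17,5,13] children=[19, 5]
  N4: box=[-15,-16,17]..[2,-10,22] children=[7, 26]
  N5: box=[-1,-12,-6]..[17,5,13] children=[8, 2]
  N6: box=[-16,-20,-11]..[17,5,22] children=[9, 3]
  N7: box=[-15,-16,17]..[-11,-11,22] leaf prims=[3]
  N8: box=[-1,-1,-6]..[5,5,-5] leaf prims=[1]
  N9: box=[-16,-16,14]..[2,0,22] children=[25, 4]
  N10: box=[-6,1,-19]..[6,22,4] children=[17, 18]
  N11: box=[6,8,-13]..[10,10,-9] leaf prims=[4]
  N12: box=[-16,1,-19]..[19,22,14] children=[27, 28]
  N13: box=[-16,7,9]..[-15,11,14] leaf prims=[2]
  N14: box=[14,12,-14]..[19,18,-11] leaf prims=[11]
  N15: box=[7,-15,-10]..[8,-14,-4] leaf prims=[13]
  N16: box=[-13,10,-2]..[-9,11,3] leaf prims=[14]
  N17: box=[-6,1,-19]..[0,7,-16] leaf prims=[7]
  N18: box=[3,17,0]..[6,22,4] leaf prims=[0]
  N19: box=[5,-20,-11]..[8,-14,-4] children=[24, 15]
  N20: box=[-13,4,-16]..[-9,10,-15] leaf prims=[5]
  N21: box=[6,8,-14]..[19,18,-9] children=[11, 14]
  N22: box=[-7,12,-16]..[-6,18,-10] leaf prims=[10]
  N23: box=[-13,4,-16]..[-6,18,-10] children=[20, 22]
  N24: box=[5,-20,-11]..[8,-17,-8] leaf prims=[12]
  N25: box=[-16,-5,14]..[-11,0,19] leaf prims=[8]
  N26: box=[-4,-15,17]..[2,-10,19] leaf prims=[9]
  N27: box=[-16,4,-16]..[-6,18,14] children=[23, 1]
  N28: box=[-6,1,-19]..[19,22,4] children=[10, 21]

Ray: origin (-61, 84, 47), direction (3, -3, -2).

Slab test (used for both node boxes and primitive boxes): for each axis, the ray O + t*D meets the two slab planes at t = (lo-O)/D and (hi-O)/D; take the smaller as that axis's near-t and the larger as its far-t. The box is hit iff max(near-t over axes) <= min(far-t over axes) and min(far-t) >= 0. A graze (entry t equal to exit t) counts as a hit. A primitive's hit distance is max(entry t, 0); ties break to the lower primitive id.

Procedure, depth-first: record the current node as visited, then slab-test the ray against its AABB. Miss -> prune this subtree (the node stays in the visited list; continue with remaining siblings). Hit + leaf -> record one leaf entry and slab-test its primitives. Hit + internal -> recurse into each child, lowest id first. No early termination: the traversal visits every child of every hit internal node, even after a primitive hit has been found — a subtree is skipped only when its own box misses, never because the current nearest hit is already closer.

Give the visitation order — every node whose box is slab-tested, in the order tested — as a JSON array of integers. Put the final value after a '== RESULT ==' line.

Trace the traversal:
N0 x:[15,80/3] y:[62/3,104/3] z:[25/2,33] -> hit [62/3,80/3], descend [6, 12]
  N6 x:[15,26] y:[79/3,104/3] z:[25/2,29] -> miss, prune
  N12 x:[15,80/3] y:[62/3,83/3] z:[33/2,33] -> hit [62/3,80/3], descend [27, 28]
    N27 x:[15,55/3] y:[22,80/3] z:[33/2,63/2] -> miss, prune
    N28 x:[55/3,80/3] y:[62/3,83/3] z:[43/2,33] -> hit [43/2,80/3], descend [10, 21]
      N10 x:[55/3,67/3] y:[62/3,83/3] z:[43/2,33] -> hit [43/2,67/3], descend [17, 18]
        N17 x:[55/3,61/3] y:[77/3,83/3] z:[63/2,33] -> miss, prune
        N18 x:[64/3,67/3] y:[62/3,67/3] z:[43/2,47/2] -> hit [43/2,67/3] leaf, test {P0@t=43/2}
      N21 x:[67/3,80/3] y:[22,76/3] z:[28,61/2] -> miss, prune

order=[0, 6, 12, 27, 28, 10, 17, 18, 21]  |boxes|=9  |leaves|=1  hit=P0

== RESULT ==
[0, 6, 12, 27, 28, 10, 17, 18, 21]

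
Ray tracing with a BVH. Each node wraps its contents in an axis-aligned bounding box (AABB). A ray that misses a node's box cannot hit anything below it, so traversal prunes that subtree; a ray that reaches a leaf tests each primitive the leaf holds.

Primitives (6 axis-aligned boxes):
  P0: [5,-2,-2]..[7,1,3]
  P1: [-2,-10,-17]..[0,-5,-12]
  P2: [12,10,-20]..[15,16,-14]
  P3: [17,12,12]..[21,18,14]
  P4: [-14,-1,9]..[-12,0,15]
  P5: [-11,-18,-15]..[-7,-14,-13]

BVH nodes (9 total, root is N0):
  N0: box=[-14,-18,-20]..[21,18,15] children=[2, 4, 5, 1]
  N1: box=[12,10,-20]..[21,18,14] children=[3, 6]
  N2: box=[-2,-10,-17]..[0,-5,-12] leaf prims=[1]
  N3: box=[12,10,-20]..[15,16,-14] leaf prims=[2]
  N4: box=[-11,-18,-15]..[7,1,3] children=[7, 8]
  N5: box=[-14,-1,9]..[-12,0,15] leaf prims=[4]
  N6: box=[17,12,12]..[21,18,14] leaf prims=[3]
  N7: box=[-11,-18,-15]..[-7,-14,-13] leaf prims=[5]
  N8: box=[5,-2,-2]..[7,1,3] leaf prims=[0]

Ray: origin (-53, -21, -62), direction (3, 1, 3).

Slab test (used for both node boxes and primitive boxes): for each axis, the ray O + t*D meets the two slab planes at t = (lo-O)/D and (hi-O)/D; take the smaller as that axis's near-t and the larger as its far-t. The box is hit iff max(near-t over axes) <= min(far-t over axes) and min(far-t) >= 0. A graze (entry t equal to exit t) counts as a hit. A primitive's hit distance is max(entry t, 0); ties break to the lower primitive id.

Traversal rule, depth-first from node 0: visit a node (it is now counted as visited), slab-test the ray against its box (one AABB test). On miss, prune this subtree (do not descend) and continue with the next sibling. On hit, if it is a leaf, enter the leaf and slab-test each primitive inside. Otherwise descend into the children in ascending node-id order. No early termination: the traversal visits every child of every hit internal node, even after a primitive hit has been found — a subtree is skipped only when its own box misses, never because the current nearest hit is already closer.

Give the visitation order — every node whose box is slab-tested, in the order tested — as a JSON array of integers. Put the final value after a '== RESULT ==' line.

Traverse from the root:
N0 x:[13,74/3] y:[3,39] z:[14,77/3] -> hit [14,74/3], descend [1, 2, 4, 5]
  N1 x:[65/3,74/3] y:[31,39] z:[14,76/3] -> miss, prune
  N2 x:[17,53/3] y:[11,16] z:[15,50/3] -> miss, prune
  N4 x:[14,20] y:[3,22] z:[47/3,65/3] -> hit [47/3,20], descend [7, 8]
    N7 x:[14,46/3] y:[3,7] z:[47/3,49/3] -> miss, prune
    N8 x:[58/3,20] y:[19,22] z:[20,65/3] -> hit [20,20] leaf, test {P0@t=20}
  N5 x:[13,41/3] y:[20,21] z:[71/3,77/3] -> miss, prune

Visited [0, 1, 2, 4, 7, 8, 5]. Tests: 7 box, 1 leaf. Nearest: P0.

== RESULT ==
[0, 1, 2, 4, 7, 8, 5]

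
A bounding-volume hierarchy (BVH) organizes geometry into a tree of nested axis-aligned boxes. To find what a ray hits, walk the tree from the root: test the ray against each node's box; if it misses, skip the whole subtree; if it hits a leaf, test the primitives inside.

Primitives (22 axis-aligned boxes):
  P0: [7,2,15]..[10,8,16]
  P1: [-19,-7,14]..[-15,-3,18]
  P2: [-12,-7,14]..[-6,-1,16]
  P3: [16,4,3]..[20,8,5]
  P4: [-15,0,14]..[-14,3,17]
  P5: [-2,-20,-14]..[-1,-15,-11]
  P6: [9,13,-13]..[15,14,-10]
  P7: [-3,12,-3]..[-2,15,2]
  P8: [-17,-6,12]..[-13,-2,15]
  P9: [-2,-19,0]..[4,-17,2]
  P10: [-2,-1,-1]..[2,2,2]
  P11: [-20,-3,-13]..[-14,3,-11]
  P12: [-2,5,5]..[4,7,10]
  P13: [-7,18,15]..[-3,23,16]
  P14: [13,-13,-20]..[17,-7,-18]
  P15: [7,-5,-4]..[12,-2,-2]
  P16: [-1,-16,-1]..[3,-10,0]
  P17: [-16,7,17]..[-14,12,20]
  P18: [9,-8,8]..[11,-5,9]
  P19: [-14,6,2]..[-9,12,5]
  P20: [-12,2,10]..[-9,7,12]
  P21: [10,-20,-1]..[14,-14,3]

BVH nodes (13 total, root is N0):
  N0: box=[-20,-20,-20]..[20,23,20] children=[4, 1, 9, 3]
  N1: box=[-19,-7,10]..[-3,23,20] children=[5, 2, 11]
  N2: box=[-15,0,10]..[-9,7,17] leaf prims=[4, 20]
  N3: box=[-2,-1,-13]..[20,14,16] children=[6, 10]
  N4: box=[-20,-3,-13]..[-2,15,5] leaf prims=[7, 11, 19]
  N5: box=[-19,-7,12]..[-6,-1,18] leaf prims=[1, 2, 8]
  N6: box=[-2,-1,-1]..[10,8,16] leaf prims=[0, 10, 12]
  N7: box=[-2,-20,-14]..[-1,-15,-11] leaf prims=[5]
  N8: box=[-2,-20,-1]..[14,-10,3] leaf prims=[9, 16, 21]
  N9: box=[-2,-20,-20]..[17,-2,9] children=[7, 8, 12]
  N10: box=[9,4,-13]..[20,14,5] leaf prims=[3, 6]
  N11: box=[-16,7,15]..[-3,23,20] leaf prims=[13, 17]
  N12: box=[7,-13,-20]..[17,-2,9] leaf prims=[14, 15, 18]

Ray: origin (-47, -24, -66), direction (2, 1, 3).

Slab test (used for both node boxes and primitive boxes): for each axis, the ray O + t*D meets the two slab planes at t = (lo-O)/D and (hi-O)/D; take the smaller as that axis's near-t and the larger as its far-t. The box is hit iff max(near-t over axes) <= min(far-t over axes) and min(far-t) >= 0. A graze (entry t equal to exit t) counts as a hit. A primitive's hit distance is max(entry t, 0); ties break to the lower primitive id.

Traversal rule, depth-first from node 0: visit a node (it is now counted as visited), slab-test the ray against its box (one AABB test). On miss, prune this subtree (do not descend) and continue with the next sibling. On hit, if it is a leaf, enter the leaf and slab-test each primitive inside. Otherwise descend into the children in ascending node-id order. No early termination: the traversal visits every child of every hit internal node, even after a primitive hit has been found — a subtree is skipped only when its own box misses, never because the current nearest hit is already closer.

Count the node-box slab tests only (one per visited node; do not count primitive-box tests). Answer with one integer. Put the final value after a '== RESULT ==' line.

Trace the traversal:
N0 x:[27/2,67/2] y:[4,47] z:[46/3,86/3] -> hit [46/3,86/3], descend [1, 3, 4, 9]
  N1 x:[14,22] y:[17,47] z:[76/3,86/3] -> miss, prune
  N3 x:[45/2,67/2] y:[23,38] z:[53/3,82/3] -> hit [23,82/3], descend [6, 10]
    N6 x:[45/2,57/2] y:[23,32] z:[65/3,82/3] -> hit [23,82/3] leaf, test {P0@t=27, P10(miss), P12(miss)}
    N10 x:[28,67/2] y:[28,38] z:[53/3,71/3] -> miss, prune
  N4 x:[27/2,45/2] y:[21,39] z:[53/3,71/3] -> hit [21,45/2] leaf, test {P7(miss), P11(miss), P19(miss)}
  N9 x:[45/2,32] y:[4,22] z:[46/3,25] -> miss, prune

7 AABB tests over nodes [0, 1, 3, 6, 10, 4, 9]; 2 leaves entered; closest P0.

== RESULT ==
7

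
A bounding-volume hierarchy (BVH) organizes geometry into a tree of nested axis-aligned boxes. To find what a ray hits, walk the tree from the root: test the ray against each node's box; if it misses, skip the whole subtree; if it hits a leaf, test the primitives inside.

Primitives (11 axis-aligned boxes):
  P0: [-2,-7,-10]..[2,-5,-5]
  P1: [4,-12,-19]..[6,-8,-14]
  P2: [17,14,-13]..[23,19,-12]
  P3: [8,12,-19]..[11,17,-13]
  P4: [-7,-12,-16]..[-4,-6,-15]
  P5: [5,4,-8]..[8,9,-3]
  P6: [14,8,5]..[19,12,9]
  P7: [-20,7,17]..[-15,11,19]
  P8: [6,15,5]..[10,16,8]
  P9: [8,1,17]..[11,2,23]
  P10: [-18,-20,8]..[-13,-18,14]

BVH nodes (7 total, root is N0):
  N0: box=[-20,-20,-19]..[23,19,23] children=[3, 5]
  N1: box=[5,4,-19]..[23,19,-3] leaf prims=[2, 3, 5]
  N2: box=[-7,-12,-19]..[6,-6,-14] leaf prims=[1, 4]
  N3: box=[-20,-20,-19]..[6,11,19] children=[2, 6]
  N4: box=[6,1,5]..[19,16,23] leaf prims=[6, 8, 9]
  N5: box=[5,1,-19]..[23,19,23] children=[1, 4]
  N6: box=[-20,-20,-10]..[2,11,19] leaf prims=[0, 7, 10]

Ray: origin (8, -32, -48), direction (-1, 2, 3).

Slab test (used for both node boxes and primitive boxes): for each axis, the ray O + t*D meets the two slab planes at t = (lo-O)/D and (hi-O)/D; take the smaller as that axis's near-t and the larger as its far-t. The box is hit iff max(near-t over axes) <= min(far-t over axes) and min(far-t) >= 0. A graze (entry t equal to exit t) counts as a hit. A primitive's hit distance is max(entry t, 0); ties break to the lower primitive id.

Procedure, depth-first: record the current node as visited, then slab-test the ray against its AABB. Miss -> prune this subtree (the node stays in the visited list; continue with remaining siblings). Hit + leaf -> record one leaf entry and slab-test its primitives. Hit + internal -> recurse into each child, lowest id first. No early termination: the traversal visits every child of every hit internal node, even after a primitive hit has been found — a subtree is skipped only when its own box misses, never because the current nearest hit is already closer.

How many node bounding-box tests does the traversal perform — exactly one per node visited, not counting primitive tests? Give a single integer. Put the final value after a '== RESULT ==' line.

Walk:
N0 x:[-15,28] y:[6,51/2] z:[29/3,71/3] -> hit [29/3,71/3], descend [3, 5]
  N3 x:[2,28] y:[6,43/2] z:[29/3,67/3] -> hit [29/3,43/2], descend [2, 6]
    N2 x:[2,15] y:[10,13] z:[29/3,34/3] -> hit [10,34/3] leaf, test {P1(miss), P4(miss)}
    N6 x:[6,28] y:[6,43/2] z:[38/3,67/3] -> hit [38/3,43/2] leaf, test {P0(miss), P7(miss), P10(miss)}
  N5 x:[-15,3] y:[33/2,51/2] z:[29/3,71/3] -> miss, prune

order=[0, 3, 2, 6, 5]  |boxes|=5  |leaves|=2  hit=miss

== RESULT ==
5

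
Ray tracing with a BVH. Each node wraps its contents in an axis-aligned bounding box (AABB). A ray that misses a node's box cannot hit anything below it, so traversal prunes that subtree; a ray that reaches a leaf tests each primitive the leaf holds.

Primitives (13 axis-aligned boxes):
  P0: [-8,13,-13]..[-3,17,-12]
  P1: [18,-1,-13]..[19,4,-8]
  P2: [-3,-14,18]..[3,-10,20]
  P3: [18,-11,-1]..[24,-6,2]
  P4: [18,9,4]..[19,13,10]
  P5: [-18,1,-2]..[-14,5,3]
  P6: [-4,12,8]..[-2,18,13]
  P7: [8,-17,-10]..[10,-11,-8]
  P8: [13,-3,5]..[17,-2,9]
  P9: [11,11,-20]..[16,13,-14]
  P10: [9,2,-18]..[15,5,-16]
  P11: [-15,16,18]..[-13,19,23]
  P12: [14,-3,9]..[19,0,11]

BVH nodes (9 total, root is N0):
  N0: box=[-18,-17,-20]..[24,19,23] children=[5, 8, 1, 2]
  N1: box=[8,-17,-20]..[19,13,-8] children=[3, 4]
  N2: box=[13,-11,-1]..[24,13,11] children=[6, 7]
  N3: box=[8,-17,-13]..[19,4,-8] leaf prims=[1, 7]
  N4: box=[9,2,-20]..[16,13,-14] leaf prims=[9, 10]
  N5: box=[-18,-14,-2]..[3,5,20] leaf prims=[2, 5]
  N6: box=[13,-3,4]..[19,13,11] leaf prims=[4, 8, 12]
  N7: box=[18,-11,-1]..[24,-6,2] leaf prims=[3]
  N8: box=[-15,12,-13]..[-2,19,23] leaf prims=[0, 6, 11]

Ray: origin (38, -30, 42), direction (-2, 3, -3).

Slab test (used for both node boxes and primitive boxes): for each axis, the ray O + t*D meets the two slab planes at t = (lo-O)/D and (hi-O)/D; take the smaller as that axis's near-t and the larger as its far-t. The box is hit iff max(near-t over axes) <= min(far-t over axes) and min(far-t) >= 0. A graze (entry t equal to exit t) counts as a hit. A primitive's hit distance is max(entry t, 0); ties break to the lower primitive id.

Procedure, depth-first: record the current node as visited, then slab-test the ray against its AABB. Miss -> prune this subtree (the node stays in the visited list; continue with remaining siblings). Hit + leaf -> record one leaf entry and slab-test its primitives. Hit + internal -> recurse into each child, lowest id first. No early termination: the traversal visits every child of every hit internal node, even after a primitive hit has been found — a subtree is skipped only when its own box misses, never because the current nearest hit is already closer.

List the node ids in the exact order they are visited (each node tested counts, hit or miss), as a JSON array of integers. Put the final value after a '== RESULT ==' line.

Trace the traversal:
N0 x:[7,28] y:[13/3,49/3] z:[19/3,62/3] -> hit [7,49/3], descend [1, 2, 5, 8]
  N1 x:[19/2,15] y:[13/3,43/3] z:[50/3,62/3] -> miss, prune
  N2 x:[7,25/2] y:[19/3,43/3] z:[31/3,43/3] -> hit [31/3,25/2], descend [6, 7]
    N6 x:[19/2,25/2] y:[9,43/3] z:[31/3,38/3] -> hit [31/3,25/2] leaf, test {P4(miss), P8(miss), P12(miss)}
    N7 x:[7,10] y:[19/3,8] z:[40/3,43/3] -> miss, prune
  N5 x:[35/2,28] y:[16/3,35/3] z:[22/3,44/3] -> miss, prune
  N8 x:[20,53/2] y:[14,49/3] z:[19/3,55/3] -> miss, prune

Visited [0, 1, 2, 6, 7, 5, 8]. Tests: 7 box, 1 leaf. Nearest: miss.

== RESULT ==
[0, 1, 2, 6, 7, 5, 8]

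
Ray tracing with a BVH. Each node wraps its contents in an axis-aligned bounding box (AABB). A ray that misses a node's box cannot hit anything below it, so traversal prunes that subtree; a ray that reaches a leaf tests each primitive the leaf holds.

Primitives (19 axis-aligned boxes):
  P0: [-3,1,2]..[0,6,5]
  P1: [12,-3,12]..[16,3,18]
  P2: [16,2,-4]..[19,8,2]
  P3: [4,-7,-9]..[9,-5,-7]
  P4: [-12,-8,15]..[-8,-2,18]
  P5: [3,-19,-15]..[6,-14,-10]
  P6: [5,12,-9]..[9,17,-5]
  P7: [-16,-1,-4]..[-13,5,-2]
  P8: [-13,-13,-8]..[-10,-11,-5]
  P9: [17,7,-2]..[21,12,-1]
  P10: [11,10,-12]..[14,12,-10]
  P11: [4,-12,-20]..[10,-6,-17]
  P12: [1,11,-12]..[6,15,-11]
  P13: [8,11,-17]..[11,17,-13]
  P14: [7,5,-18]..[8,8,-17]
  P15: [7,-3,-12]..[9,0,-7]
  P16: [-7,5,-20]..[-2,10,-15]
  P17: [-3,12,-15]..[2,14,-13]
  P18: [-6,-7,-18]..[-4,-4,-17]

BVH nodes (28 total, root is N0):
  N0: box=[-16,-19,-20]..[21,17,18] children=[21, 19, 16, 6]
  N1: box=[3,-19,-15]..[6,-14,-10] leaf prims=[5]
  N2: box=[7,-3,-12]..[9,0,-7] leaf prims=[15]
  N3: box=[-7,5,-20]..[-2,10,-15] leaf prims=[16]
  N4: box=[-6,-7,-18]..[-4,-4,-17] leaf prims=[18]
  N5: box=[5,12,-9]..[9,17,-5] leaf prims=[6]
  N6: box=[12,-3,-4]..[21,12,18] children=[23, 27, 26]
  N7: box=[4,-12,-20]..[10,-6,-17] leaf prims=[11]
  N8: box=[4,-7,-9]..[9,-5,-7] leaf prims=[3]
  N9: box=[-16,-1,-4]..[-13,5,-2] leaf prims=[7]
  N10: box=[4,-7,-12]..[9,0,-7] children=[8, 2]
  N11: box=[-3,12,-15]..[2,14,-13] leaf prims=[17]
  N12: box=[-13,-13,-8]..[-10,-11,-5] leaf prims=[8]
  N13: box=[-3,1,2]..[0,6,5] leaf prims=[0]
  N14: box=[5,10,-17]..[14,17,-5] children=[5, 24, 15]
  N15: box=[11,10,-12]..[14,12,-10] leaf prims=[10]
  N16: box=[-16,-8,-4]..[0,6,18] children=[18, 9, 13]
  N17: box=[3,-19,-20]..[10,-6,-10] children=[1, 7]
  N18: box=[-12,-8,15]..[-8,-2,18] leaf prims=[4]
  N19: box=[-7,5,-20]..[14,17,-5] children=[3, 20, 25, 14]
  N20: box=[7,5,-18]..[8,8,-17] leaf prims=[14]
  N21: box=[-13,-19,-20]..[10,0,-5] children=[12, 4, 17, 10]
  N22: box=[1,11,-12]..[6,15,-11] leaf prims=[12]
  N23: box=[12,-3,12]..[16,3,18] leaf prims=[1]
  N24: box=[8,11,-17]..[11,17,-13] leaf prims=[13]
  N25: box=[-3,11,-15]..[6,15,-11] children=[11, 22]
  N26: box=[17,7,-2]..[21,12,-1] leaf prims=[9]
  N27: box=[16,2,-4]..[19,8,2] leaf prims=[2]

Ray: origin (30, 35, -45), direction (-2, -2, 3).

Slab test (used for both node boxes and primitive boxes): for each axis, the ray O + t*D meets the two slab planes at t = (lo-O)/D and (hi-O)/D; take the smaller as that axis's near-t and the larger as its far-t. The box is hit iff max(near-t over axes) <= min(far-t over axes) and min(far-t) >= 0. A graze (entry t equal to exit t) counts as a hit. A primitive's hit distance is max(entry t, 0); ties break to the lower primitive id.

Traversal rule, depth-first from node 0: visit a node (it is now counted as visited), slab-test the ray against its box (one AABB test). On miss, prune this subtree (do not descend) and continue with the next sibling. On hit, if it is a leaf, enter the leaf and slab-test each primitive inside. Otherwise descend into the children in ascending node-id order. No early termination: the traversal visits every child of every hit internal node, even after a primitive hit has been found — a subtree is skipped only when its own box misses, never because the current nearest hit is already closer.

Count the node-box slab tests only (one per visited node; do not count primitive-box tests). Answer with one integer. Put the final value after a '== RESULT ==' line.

Traverse from the root:
N0 x:[9/2,23] y:[9,27] z:[25/3,21] -> hit [9,21], descend [6, 16, 19, 21]
  N6 x:[9/2,9] y:[23/2,19] z:[41/3,21] -> miss, prune
  N16 x:[15,23] y:[29/2,43/2] z:[41/3,21] -> hit [15,21], descend [9, 13, 18]
    N9 x:[43/2,23] y:[15,18] z:[41/3,43/3] -> miss, prune
    N13 x:[15,33/2] y:[29/2,17] z:[47/3,50/3] -> hit [47/3,33/2] leaf, test {P0@t=47/3}
    N18 x:[19,21] y:[37/2,43/2] z:[20,21] -> hit [20,21] leaf, test {P4@t=20}
  N19 x:[8,37/2] y:[9,15] z:[25/3,40/3] -> hit [9,40/3], descend [3, 14, 20, 25]
    N3 x:[16,37/2] y:[25/2,15] z:[25/3,10] -> miss, prune
    N14 x:[8,25/2] y:[9,25/2] z:[28/3,40/3] -> hit [28/3,25/2], descend [5, 15, 24]
      N5 x:[21/2,25/2] y:[9,23/2] z:[12,40/3] -> miss, prune
      N15 x:[8,19/2] y:[23/2,25/2] z:[11,35/3] -> miss, prune
      N24 x:[19/2,11] y:[9,12] z:[28/3,32/3] -> hit [19/2,32/3] leaf, test {P13@t=19/2}
    N20 x:[11,23/2] y:[27/2,15] z:[9,28/3] -> miss, prune
    N25 x:[12,33/2] y:[10,12] z:[10,34/3] -> miss, prune
  N21 x:[10,43/2] y:[35/2,27] z:[25/3,40/3] -> miss, prune

Summary -> nodes [0, 6, 16, 9, 13, 18, 19, 3, 14, 5, 15, 24, 20, 25, 21]; box-tests=15; leaf-entries=3; first=P13

== RESULT ==
15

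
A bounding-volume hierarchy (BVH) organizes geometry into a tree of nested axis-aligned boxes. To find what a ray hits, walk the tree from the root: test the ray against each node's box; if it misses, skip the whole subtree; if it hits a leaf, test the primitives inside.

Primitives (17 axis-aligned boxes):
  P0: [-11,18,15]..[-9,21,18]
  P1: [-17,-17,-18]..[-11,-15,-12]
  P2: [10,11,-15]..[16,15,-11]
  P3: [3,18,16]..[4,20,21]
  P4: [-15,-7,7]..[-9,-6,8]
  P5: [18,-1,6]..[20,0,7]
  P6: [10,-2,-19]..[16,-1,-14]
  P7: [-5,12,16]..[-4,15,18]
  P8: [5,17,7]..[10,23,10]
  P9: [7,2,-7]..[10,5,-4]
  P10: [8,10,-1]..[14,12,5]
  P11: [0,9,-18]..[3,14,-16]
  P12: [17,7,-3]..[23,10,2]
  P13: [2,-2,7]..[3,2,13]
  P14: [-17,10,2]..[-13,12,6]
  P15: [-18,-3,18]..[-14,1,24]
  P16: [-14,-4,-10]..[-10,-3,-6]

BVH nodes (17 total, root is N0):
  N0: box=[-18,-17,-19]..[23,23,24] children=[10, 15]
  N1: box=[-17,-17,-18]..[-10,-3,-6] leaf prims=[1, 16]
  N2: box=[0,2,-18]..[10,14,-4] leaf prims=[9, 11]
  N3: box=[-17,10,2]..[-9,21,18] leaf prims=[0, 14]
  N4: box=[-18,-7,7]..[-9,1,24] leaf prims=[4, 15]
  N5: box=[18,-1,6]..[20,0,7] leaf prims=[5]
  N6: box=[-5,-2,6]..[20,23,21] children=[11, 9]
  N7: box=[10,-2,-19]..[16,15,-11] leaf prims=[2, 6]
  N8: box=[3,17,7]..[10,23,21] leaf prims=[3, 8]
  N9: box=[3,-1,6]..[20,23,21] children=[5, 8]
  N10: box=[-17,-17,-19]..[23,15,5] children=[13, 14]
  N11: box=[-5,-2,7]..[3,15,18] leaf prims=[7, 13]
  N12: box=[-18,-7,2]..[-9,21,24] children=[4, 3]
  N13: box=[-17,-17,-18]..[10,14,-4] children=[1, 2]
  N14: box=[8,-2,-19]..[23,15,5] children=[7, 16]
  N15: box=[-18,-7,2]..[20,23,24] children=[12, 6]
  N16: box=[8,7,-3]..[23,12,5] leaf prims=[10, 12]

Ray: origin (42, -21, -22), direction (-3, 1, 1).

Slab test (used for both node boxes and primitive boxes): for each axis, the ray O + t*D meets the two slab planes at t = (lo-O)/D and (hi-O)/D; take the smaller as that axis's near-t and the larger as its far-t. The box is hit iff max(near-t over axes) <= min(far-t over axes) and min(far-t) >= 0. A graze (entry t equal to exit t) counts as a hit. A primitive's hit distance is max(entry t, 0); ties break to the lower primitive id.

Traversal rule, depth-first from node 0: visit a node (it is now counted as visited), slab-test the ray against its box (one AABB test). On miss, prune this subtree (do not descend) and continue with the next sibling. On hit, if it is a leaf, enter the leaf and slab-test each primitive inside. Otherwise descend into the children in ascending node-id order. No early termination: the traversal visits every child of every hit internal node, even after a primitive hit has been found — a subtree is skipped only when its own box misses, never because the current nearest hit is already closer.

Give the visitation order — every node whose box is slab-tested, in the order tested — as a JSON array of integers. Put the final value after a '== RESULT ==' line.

Trace the traversal:
N0 x:[19/3,20] y:[4,44] z:[3,46] -> hit [19/3,20], descend [10, 15]
  N10 x:[19/3,59/3] y:[4,36] z:[3,27] -> hit [19/3,59/3], descend [13, 14]
    N13 x:[32/3,59/3] y:[4,35] z:[4,18] -> hit [32/3,18], descend [1, 2]
      N1 x:[52/3,59/3] y:[4,18] z:[4,16] -> miss, prune
      N2 x:[32/3,14] y:[23,35] z:[4,18] -> miss, prune
    N14 x:[19/3,34/3] y:[19,36] z:[3,27] -> miss, prune
  N15 x:[22/3,20] y:[14,44] z:[24,46] -> miss, prune

Summary -> nodes [0, 10, 13, 1, 2, 14, 15]; box-tests=7; leaf-entries=0; first=miss

== RESULT ==
[0, 10, 13, 1, 2, 14, 15]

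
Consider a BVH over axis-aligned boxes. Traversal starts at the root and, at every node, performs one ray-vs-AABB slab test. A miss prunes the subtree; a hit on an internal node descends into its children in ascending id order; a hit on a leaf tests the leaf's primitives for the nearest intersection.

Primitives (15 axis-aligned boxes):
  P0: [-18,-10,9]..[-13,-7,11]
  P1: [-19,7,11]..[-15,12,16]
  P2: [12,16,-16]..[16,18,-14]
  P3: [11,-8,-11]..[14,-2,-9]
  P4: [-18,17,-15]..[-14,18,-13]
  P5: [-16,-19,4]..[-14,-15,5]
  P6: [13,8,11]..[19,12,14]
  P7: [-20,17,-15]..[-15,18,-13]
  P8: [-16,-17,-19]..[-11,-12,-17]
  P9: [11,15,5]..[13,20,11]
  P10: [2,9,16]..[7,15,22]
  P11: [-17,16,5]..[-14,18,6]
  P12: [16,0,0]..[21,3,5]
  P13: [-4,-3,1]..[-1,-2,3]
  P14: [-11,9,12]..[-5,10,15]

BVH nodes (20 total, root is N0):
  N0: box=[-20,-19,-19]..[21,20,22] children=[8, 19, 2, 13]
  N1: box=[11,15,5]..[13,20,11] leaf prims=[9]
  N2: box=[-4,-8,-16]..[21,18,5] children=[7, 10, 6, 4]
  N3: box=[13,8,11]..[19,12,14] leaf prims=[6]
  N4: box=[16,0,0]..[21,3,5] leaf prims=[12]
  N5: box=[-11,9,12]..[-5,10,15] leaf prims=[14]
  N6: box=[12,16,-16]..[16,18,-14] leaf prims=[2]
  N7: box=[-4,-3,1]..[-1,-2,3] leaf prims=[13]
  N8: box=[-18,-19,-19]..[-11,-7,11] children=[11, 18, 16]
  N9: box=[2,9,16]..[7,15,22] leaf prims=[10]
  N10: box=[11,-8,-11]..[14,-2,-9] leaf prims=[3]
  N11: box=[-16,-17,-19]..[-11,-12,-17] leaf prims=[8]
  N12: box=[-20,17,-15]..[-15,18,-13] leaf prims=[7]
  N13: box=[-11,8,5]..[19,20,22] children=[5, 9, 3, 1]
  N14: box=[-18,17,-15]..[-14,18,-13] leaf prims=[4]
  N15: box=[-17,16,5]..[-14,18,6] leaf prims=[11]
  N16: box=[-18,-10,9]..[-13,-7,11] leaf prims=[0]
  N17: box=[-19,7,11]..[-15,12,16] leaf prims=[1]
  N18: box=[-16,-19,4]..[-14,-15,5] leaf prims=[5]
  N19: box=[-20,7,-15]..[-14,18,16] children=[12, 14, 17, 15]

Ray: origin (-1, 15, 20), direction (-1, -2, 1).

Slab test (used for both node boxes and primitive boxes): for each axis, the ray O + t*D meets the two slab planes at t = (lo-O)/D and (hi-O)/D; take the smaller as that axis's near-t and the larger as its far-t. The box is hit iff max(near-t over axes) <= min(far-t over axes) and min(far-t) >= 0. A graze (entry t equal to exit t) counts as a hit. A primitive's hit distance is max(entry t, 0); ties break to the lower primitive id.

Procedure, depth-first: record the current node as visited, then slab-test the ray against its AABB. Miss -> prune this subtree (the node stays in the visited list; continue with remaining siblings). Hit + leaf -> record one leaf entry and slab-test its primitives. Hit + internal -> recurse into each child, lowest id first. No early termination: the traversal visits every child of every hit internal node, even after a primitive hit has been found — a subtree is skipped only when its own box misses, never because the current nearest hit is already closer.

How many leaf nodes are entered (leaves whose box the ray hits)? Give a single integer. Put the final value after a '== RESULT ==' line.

Trace the traversal:
N0 x:[-22,19] y:[-5/2,17] z:[-39,2] -> hit [-5/2,2], descend [2, 8, 13, 19]
  N2 x:[-22,3] y:[-3/2,23/2] z:[-36,-15] -> miss, prune
  N8 x:[10,17] y:[11,17] z:[-39,-9] -> miss, prune
  N13 x:[-20,10] y:[-5/2,7/2] z:[-15,2] -> hit [-5/2,2], descend [1, 3, 5, 9]
    N1 x:[-14,-12] y:[-5/2,0] z:[-15,-9] -> miss, prune
    N3 x:[-20,-14] y:[3/2,7/2] z:[-9,-6] -> miss, prune
    N5 x:[4,10] y:[5/2,3] z:[-8,-5] -> miss, prune
    N9 x:[-8,-3] y:[0,3] z:[-4,2] -> miss, prune
  N19 x:[13,19] y:[-3/2,4] z:[-35,-4] -> miss, prune

Visited [0, 2, 8, 13, 1, 3, 5, 9, 19]. Tests: 9 box, 0 leaf. Nearest: miss.

== RESULT ==
0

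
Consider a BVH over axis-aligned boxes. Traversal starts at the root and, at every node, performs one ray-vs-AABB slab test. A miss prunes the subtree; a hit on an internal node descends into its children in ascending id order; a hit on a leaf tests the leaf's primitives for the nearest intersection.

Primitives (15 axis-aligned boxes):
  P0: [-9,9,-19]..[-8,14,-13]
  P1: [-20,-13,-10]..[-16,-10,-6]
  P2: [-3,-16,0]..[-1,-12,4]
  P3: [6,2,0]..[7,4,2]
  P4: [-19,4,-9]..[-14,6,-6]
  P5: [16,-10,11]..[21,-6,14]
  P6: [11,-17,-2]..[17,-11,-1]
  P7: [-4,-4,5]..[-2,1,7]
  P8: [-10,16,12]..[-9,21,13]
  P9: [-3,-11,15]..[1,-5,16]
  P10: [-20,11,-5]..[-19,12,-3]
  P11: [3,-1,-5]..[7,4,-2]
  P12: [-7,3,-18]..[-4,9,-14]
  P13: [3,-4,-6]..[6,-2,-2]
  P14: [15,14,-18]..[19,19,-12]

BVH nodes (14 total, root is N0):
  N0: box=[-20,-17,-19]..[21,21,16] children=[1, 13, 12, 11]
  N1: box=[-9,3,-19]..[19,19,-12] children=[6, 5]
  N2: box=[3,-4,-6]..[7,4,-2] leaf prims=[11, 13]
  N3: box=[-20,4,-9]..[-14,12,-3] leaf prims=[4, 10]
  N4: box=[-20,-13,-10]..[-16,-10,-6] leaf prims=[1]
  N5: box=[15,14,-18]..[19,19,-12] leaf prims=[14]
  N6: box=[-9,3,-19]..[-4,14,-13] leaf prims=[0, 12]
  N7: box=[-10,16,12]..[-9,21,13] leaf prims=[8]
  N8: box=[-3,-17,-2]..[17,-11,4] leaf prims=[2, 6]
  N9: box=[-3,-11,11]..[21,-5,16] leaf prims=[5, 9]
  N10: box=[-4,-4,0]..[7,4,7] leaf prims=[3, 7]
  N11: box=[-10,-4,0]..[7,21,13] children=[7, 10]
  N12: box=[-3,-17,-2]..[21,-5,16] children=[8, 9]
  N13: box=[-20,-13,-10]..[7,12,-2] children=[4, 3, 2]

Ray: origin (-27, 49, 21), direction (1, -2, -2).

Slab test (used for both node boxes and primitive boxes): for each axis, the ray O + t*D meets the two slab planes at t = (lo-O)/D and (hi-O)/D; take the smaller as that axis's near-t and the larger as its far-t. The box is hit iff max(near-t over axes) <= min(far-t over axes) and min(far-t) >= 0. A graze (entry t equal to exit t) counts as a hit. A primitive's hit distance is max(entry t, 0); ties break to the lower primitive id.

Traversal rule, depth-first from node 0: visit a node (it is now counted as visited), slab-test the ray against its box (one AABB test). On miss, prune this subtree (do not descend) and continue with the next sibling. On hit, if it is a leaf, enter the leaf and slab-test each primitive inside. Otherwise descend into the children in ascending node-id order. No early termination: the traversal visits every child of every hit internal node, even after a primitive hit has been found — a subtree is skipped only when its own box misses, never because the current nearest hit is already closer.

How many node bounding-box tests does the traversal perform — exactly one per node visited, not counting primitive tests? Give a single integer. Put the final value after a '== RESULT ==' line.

Walk:
N0 x:[7,48] y:[14,33] z:[5/2,20] -> hit [14,20], descend [1, 11, 12, 13]
  N1 x:[18,46] y:[15,23] z:[33/2,20] -> hit [18,20], descend [5, 6]
    N5 x:[42,46] y:[15,35/2] z:[33/2,39/2] -> miss, prune
    N6 x:[18,23] y:[35/2,23] z:[17,20] -> hit [18,20] leaf, test {P0@t=18, P12(miss)}
  N11 x:[17,34] y:[14,53/2] z:[4,21/2] -> miss, prune
  N12 x:[24,48] y:[27,33] z:[5/2,23/2] -> miss, prune
  N13 x:[7,34] y:[37/2,31] z:[23/2,31/2] -> miss, prune

Visited [0, 1, 5, 6, 11, 12, 13]. Tests: 7 box, 1 leaf. Nearest: P0.

== RESULT ==
7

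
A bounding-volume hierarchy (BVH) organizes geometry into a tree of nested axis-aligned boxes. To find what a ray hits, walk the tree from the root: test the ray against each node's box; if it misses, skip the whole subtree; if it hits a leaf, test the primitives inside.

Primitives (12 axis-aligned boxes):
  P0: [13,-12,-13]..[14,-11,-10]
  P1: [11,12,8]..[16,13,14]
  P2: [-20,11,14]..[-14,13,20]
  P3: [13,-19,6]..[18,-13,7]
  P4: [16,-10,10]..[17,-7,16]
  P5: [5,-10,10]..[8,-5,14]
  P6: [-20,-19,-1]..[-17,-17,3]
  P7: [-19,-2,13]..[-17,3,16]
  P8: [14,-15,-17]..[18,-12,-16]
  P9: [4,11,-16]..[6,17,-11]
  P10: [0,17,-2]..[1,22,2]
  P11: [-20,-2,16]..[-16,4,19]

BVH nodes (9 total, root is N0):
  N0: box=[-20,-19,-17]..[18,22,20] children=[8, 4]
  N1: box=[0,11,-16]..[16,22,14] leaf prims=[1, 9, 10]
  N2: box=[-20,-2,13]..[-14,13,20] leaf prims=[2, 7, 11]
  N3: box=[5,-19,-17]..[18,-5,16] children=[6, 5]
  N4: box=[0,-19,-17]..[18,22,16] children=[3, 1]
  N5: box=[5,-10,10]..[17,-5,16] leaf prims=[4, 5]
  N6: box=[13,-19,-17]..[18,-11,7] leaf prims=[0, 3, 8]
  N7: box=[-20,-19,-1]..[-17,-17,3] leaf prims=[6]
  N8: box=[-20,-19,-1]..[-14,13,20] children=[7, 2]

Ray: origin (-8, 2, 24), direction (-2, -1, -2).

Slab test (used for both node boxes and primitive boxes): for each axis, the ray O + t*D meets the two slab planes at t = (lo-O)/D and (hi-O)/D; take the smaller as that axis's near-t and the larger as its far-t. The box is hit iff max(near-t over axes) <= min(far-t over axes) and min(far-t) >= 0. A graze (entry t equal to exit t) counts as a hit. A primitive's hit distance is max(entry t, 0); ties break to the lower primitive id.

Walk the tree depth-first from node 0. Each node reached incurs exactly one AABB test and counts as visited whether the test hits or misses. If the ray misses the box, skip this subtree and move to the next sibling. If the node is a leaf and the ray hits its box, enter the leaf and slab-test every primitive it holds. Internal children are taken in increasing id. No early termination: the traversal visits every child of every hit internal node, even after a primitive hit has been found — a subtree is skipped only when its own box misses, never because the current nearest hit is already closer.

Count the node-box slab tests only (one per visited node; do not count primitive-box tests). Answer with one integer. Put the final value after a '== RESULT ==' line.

Walk:
N0 x:[-13,6] y:[-20,21] z:[2,41/2] -> hit [2,6], descend [4, 8]
  N4 x:[-13,-4] y:[-20,21] z:[4,41/2] -> miss, prune
  N8 x:[3,6] y:[-11,21] z:[2,25/2] -> hit [3,6], descend [2, 7]
    N2 x:[3,6] y:[-11,4] z:[2,11/2] -> hit [3,4] leaf, test {P2(miss), P7(miss), P11@t=4}
    N7 x:[9/2,6] y:[19,21] z:[21/2,25/2] -> miss, prune

Summary -> nodes [0, 4, 8, 2, 7]; box-tests=5; leaf-entries=1; first=P11

== RESULT ==
5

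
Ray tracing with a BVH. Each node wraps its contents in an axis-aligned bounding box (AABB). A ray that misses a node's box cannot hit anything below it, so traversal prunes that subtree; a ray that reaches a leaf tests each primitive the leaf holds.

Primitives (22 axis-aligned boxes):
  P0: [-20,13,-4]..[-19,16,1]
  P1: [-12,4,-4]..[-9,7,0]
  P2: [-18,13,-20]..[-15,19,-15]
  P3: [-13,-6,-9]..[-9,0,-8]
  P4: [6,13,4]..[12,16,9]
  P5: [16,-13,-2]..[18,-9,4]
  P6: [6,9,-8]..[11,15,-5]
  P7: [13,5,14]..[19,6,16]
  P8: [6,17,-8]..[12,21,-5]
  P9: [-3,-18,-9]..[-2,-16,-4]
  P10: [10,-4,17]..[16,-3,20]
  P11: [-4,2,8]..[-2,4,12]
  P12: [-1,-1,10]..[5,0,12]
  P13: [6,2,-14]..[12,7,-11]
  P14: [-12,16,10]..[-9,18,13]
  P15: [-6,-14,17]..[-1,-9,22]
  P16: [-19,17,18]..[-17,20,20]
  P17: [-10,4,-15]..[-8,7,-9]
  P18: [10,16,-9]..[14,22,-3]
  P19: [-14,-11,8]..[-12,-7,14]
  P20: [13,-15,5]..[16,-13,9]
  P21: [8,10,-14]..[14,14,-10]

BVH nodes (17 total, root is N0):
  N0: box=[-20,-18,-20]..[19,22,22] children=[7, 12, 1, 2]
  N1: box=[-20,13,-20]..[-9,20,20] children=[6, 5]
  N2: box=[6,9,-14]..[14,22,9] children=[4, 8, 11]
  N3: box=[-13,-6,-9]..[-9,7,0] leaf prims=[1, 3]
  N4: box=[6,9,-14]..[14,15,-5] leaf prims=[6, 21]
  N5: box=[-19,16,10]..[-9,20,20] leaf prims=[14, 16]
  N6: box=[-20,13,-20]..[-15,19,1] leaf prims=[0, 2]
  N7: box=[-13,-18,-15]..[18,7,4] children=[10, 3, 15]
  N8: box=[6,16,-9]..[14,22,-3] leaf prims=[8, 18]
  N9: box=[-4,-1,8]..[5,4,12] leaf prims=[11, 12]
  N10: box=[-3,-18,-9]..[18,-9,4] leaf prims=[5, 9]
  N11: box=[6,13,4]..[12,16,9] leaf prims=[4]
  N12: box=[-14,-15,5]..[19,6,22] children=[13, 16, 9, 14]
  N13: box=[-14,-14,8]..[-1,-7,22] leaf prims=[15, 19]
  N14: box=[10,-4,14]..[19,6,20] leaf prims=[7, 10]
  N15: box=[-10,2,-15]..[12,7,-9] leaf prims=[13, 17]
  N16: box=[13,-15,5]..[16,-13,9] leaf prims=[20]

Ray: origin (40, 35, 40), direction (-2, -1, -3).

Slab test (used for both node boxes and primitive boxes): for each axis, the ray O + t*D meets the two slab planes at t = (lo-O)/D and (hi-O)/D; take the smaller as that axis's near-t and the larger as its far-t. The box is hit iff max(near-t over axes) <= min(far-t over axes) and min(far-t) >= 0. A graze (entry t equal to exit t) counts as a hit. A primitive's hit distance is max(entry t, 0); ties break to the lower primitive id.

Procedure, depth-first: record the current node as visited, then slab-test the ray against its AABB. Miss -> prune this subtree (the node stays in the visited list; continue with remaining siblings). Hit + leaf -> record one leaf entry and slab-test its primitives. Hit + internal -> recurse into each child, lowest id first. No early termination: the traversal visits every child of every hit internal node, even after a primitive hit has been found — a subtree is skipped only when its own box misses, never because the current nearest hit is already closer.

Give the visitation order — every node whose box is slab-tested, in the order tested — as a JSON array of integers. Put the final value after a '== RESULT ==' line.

Trace the traversal:
N0 x:[21/2,30] y:[13,53] z:[6,20] -> hit [13,20], descend [1, 2, 7, 12]
  N1 x:[49/2,30] y:[15,22] z:[20/3,20] -> miss, prune
  N2 x:[13,17] y:[13,26] z:[31/3,18] -> hit [13,17], descend [4, 8, 11]
    N4 x:[13,17] y:[20,26] z:[15,18] -> miss, prune
    N8 x:[13,17] y:[13,19] z:[43/3,49/3] -> hit [43/3,49/3] leaf, test {P8@t=15, P18@t=43/3}
    N11 x:[14,17] y:[19,22] z:[31/3,12] -> miss, prune
  N7 x:[11,53/2] y:[28,53] z:[12,55/3] -> miss, prune
  N12 x:[21/2,27] y:[29,50] z:[6,35/3] -> miss, prune

Summary -> nodes [0, 1, 2, 4, 8, 11, 7, 12]; box-tests=8; leaf-entries=1; first=P18

== RESULT ==
[0, 1, 2, 4, 8, 11, 7, 12]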